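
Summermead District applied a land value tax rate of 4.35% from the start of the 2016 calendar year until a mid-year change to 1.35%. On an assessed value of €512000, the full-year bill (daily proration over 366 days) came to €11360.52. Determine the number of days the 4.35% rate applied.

Let d = days at the first rate; then 366 − d days at the second rate.
€512000 × [4.35%·d + 1.35%·(366−d)] / 366 = €11360.52
Solving gives d = 106, so the new rate took effect on April 16, 2016.

106 days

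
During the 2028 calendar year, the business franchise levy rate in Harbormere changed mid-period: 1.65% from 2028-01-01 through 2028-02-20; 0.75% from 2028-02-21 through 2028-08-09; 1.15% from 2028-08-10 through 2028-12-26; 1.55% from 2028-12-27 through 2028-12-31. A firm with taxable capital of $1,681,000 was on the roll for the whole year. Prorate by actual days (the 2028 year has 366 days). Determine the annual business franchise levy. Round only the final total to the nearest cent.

$17,453.01

2028-01-01 to 2028-02-20: 51 days at 1.65% → $1,681,000 × 1.65% × 51/366 = $3,864.9221
2028-02-21 to 2028-08-09: 171 days at 0.75% → $1,681,000 × 0.75% × 171/366 = $5,890.3893
2028-08-10 to 2028-12-26: 139 days at 1.15% → $1,681,000 × 1.15% × 139/366 = $7,341.7445
2028-12-27 to 2028-12-31: 5 days at 1.55% → $1,681,000 × 1.55% × 5/366 = $355.9495
Total = $17,453.0055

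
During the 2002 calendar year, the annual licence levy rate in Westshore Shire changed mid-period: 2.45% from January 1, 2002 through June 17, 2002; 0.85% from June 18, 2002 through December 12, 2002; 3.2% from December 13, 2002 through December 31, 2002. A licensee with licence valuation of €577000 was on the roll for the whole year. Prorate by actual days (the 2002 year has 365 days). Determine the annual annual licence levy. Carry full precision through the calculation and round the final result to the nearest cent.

€9859.59

January 1 – June 17, 2002: 168 days at 2.45% → €577000 × 2.45% × 168/365 = €6506.6630
June 18 – December 12, 2002: 178 days at 0.85% → €577000 × 0.85% × 178/365 = €2391.7836
December 13 – December 31, 2002: 19 days at 3.2% → €577000 × 3.2% × 19/365 = €961.1397
Total = €9859.5863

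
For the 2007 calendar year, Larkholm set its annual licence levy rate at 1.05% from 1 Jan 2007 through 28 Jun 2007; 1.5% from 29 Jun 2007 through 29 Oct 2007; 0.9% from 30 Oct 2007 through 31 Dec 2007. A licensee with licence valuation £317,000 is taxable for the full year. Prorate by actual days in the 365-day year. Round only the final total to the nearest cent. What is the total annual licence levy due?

£3,727.14

1 Jan – 28 Jun 2007: 179 days at 1.05% → £317,000 × 1.05% × 179/365 = £1,632.3329
29 Jun – 29 Oct 2007: 123 days at 1.5% → £317,000 × 1.5% × 123/365 = £1,602.3699
30 Oct – 31 Dec 2007: 63 days at 0.9% → £317,000 × 0.9% × 63/365 = £492.4356
Total = £3,727.1384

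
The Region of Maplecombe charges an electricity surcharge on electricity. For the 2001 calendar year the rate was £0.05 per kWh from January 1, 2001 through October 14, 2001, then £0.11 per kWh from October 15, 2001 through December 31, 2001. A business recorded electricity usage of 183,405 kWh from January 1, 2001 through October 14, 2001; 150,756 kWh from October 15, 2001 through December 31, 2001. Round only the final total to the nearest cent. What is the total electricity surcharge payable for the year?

£25,753.41

January 1 – October 14, 2001: 183,405 kWh at £0.05/kWh → £9,170.25
October 15 – December 31, 2001: 150,756 kWh at £0.11/kWh → £16,583.16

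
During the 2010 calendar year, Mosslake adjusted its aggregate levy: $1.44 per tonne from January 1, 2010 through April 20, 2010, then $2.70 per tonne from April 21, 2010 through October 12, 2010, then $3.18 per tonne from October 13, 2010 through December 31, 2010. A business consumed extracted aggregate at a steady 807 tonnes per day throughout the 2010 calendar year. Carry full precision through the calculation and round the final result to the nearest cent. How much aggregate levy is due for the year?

January 1 – April 20, 2010: 110 days × 807 tonnes/day = 88,770 tonnes at $1.44/tonne → $127,828.80
April 21 – October 12, 2010: 175 days × 807 tonnes/day = 141,225 tonnes at $2.70/tonne → $381,307.50
October 13 – December 31, 2010: 80 days × 807 tonnes/day = 64,560 tonnes at $3.18/tonne → $205,300.80

$714,437.10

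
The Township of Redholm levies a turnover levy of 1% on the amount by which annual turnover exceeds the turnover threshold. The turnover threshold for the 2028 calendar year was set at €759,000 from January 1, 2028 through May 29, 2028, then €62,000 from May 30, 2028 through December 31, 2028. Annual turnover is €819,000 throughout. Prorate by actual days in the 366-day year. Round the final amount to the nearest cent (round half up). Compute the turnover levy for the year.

January 1 – May 29, 2028: 150 days, exemption €759,000 → (€819,000 − €759,000) × 1% × 150/366 = €245.9016
May 30 – December 31, 2028: 216 days, exemption €62,000 → (€819,000 − €62,000) × 1% × 216/366 = €4,467.5410
Total = €4,713.4426

€4,713.44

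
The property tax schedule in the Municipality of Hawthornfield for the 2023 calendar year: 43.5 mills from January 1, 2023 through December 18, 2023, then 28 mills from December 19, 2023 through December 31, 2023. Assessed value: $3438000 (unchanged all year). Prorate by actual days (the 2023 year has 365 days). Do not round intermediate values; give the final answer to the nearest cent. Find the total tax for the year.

January 1 – December 18, 2023: 352 days at 43.5 mills → $3438000 × 4.35% × 352/365 = $144226.4548
December 19 – December 31, 2023: 13 days at 28 mills → $3438000 × 2.8% × 13/365 = $3428.5808
Total = $147655.0356

$147655.04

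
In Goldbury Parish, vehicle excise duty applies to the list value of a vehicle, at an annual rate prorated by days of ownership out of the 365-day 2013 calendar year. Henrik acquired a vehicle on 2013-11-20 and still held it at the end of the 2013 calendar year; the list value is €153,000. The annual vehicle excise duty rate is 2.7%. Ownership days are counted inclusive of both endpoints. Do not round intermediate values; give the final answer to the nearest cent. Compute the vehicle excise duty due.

€475.35

Days held (2013-11-20 to 2013-12-31): 42 out of 365
Tax = €153,000 × 2.7% × 42/365 = €475.3479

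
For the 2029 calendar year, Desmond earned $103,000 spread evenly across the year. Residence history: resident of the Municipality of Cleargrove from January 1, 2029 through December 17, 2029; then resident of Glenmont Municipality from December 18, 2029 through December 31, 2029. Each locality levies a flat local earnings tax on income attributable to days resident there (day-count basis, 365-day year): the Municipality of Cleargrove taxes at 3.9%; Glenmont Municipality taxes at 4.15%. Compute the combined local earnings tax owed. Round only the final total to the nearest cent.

The Municipality of Cleargrove, January 1 – December 17, 2029: 351 days → $103,000 × 3.9% × 351/365 = $3,862.9233
Glenmont Municipality, December 18 – December 31, 2029: 14 days → $103,000 × 4.15% × 14/365 = $163.9534
Total = $4,026.8767

$4,026.88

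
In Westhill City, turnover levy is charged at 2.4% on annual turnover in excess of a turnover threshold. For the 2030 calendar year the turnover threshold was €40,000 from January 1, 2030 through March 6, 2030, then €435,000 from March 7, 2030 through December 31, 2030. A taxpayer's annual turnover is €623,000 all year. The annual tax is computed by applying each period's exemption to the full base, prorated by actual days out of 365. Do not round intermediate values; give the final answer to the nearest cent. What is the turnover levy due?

January 1 – March 6, 2030: 65 days, exemption €40,000 → (€623,000 − €40,000) × 2.4% × 65/365 = €2,491.7260
March 7 – December 31, 2030: 300 days, exemption €435,000 → (€623,000 − €435,000) × 2.4% × 300/365 = €3,708.4932
Total = €6,200.2192

€6,200.22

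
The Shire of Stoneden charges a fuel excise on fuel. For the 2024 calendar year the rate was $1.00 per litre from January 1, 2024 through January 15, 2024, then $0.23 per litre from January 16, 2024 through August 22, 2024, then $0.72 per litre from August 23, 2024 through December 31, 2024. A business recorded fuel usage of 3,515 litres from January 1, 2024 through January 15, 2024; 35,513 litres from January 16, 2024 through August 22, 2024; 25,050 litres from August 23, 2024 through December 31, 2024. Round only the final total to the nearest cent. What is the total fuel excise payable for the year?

January 1 – January 15, 2024: 3,515 litres at $1.00/litre → $3,515.00
January 16 – August 22, 2024: 35,513 litres at $0.23/litre → $8,167.99
August 23 – December 31, 2024: 25,050 litres at $0.72/litre → $18,036.00

$29,718.99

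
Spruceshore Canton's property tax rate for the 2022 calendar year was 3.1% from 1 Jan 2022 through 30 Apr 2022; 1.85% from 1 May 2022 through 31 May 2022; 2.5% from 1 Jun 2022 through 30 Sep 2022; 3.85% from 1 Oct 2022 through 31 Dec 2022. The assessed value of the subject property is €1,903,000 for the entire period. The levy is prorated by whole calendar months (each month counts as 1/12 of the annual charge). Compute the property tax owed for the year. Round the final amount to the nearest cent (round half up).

€56,772.83

1 Jan – 30 Apr 2022: 4 months at 3.1% → €1,903,000 × 3.1% × 4/12 = €19,664.3333
1 May – 31 May 2022: 1 month at 1.85% → €1,903,000 × 1.85% × 1/12 = €2,933.7917
1 Jun – 30 Sep 2022: 4 months at 2.5% → €1,903,000 × 2.5% × 4/12 = €15,858.3333
1 Oct – 31 Dec 2022: 3 months at 3.85% → €1,903,000 × 3.85% × 3/12 = €18,316.3750
Total = €56,772.8333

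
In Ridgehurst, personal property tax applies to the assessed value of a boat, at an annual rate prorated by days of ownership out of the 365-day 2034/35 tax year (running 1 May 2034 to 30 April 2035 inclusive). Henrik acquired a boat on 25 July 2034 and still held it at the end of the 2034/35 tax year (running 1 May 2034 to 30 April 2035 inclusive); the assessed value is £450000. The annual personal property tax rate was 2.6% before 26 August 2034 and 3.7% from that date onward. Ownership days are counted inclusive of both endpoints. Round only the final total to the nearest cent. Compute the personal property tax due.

25 July – 25 August 2034: 32 days at 2.6% → £450000 × 2.6% × 32/365 = £1025.7534
26 August 2034 – 30 April 2035: 248 days at 3.7% → £450000 × 3.7% × 248/365 = £11312.8767
Total = £12338.6301

£12338.63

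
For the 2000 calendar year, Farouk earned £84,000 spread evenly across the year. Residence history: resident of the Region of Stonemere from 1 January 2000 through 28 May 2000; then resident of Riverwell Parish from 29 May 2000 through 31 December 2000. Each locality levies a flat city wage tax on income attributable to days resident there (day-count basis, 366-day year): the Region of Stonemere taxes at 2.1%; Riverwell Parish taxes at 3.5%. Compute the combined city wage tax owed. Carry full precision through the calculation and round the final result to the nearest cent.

The Region of Stonemere, 1 January – 28 May 2000: 149 days → £84,000 × 2.1% × 149/366 = £718.1311
Riverwell Parish, 29 May – 31 December 2000: 217 days → £84,000 × 3.5% × 217/366 = £1,743.1148
Total = £2,461.2459

£2,461.25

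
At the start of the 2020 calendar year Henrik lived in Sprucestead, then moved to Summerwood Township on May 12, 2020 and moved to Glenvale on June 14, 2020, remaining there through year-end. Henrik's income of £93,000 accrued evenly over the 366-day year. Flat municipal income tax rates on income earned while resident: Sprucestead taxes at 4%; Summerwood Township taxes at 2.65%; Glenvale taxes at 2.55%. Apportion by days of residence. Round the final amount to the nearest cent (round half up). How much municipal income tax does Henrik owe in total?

£2,866.23

Sprucestead, January 1 – May 11, 2020: 132 days → £93,000 × 4% × 132/366 = £1,341.6393
Summerwood Township, May 12 – June 13, 2020: 33 days → £93,000 × 2.65% × 33/366 = £222.2090
Glenvale, June 14 – December 31, 2020: 201 days → £93,000 × 2.55% × 201/366 = £1,302.3811
Total = £2,866.2295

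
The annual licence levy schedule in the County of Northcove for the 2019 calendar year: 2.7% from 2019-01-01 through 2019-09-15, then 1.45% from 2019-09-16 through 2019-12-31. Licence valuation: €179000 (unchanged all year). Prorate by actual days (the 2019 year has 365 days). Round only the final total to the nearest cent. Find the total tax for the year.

2019-01-01 to 2019-09-15: 258 days at 2.7% → €179000 × 2.7% × 258/365 = €3416.2027
2019-09-16 to 2019-12-31: 107 days at 1.45% → €179000 × 1.45% × 107/365 = €760.8726
Total = €4177.0753

€4177.08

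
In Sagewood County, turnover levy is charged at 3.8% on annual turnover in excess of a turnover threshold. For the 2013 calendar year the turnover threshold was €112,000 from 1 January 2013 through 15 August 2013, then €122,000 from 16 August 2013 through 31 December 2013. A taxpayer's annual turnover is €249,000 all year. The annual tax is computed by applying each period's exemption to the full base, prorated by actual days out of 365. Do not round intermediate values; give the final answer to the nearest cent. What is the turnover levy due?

€5,062.33

1 January – 15 August 2013: 227 days, exemption €112,000 → (€249,000 − €112,000) × 3.8% × 227/365 = €3,237.7041
16 August – 31 December 2013: 138 days, exemption €122,000 → (€249,000 − €122,000) × 3.8% × 138/365 = €1,824.6247
Total = €5,062.3288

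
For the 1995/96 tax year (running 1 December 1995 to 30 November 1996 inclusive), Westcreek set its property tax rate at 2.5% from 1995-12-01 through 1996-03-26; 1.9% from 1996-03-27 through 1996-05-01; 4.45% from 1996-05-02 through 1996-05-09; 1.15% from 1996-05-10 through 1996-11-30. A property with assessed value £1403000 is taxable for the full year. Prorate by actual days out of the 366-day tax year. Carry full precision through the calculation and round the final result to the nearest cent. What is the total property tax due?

£24236.25

1995-12-01 to 1996-03-26: 117 days at 2.5% → £1403000 × 2.5% × 117/366 = £11212.5000
1996-03-27 to 1996-05-01: 36 days at 1.9% → £1403000 × 1.9% × 36/366 = £2622.0000
1996-05-02 to 1996-05-09: 8 days at 4.45% → £1403000 × 4.45% × 8/366 = £1364.6667
1996-05-10 to 1996-11-30: 205 days at 1.15% → £1403000 × 1.15% × 205/366 = £9037.0833
Total = £24236.2500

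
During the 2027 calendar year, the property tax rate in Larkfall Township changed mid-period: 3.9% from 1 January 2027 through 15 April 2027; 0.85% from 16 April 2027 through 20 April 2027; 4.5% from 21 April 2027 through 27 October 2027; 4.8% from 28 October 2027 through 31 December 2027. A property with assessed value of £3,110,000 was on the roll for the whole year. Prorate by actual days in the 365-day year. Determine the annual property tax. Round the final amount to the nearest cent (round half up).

1 January – 15 April 2027: 105 days at 3.9% → £3,110,000 × 3.9% × 105/365 = £34,891.6438
16 April – 20 April 2027: 5 days at 0.85% → £3,110,000 × 0.85% × 5/365 = £362.1233
21 April – 27 October 2027: 190 days at 4.5% → £3,110,000 × 4.5% × 190/365 = £72,850.6849
28 October – 31 December 2027: 65 days at 4.8% → £3,110,000 × 4.8% × 65/365 = £26,584.1096
Total = £134,688.5616

£134,688.56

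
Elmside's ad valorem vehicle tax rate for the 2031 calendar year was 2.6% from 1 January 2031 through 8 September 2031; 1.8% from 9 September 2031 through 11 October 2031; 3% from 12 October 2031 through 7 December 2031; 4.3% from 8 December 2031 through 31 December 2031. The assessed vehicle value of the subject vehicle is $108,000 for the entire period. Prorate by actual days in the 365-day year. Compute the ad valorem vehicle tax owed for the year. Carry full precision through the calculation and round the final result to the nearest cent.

1 January – 8 September 2031: 251 days at 2.6% → $108,000 × 2.6% × 251/365 = $1,930.9808
9 September – 11 October 2031: 33 days at 1.8% → $108,000 × 1.8% × 33/365 = $175.7589
12 October – 7 December 2031: 57 days at 3% → $108,000 × 3% × 57/365 = $505.9726
8 December – 31 December 2031: 24 days at 4.3% → $108,000 × 4.3% × 24/365 = $305.3589
Total = $2,918.0712

$2,918.07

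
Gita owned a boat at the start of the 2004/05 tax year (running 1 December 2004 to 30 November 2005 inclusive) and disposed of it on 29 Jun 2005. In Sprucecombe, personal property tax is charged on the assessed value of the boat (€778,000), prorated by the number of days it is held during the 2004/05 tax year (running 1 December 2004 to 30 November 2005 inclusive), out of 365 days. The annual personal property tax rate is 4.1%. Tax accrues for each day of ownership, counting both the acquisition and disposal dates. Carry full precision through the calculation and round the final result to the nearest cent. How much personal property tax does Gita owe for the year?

Days held (1 Dec 2004 – 29 Jun 2005): 211 out of 365
Tax = €778,000 × 4.1% × 211/365 = €18,439.6658

€18,439.67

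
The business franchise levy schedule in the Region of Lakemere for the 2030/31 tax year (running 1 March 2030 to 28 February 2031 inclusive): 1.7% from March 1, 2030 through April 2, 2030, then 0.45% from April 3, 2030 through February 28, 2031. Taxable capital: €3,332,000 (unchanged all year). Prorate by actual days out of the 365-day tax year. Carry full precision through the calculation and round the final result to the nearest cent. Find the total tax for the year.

€18,759.62

March 1 – April 2, 2030: 33 days at 1.7% → €3,332,000 × 1.7% × 33/365 = €5,121.2384
April 3, 2030 – February 28, 2031: 332 days at 0.45% → €3,332,000 × 0.45% × 332/365 = €13,638.3781
Total = €18,759.6164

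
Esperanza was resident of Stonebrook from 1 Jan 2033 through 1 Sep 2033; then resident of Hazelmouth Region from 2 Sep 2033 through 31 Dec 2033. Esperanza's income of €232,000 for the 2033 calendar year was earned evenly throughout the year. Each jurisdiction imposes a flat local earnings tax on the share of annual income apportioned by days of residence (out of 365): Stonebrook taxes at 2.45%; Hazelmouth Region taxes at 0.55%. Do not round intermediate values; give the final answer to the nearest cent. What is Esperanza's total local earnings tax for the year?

€4,222.72

Stonebrook, 1 Jan – 1 Sep 2033: 244 days → €232,000 × 2.45% × 244/365 = €3,799.7151
Hazelmouth Region, 2 Sep – 31 Dec 2033: 121 days → €232,000 × 0.55% × 121/365 = €423.0027
Total = €4,222.7178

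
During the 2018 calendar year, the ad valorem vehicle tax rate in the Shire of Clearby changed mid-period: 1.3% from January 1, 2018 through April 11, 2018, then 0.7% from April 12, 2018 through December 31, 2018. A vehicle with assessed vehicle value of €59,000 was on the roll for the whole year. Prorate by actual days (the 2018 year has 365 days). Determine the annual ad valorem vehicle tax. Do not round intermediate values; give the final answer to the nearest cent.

€510.96

January 1 – April 11, 2018: 101 days at 1.3% → €59,000 × 1.3% × 101/365 = €212.2384
April 12 – December 31, 2018: 264 days at 0.7% → €59,000 × 0.7% × 264/365 = €298.7178
Total = €510.9562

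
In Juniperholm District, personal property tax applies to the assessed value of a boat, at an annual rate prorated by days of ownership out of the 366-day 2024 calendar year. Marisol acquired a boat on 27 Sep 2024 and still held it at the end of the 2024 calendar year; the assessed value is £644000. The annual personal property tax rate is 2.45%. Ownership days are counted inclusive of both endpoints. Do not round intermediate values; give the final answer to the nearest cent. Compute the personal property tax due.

Days held (27 Sep – 31 Dec 2024): 96 out of 366
Tax = £644000 × 2.45% × 96/366 = £4138.4918

£4138.49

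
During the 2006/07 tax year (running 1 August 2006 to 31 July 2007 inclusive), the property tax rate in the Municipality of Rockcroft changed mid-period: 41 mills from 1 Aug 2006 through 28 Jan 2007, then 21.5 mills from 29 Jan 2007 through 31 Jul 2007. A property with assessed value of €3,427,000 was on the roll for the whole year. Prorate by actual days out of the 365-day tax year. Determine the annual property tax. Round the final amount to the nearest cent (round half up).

1 Aug 2006 – 28 Jan 2007: 181 days at 41 mills → €3,427,000 × 4.1% × 181/365 = €69,676.0740
29 Jan – 31 Jul 2007: 184 days at 21.5 mills → €3,427,000 × 2.15% × 184/365 = €37,143.0466
Total = €106,819.1205

€106,819.12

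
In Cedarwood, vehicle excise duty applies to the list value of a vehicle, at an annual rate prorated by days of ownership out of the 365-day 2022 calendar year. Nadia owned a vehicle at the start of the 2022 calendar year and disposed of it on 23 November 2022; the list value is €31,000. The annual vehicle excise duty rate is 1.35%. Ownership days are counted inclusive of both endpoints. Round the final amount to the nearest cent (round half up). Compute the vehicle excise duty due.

€374.93

Days held (1 January – 23 November 2022): 327 out of 365
Tax = €31,000 × 1.35% × 327/365 = €374.9301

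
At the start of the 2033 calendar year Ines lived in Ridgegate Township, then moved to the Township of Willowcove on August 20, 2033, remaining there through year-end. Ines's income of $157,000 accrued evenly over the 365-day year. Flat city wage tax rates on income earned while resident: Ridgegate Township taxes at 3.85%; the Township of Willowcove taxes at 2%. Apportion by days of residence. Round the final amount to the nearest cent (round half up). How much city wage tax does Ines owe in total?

Ridgegate Township, January 1 – August 19, 2033: 231 days → $157,000 × 3.85% × 231/365 = $3,825.4233
The Township of Willowcove, August 20 – December 31, 2033: 134 days → $157,000 × 2% × 134/365 = $1,152.7671
Total = $4,978.1904

$4,978.19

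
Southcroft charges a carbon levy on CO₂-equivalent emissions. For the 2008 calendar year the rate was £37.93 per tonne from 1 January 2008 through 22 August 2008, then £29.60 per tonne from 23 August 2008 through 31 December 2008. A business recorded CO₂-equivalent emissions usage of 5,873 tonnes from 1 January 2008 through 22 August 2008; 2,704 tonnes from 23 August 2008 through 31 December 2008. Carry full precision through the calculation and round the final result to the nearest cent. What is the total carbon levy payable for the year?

1 January – 22 August 2008: 5,873 tonnes at £37.93/tonne → £222,762.89
23 August – 31 December 2008: 2,704 tonnes at £29.60/tonne → £80,038.40

£302,801.29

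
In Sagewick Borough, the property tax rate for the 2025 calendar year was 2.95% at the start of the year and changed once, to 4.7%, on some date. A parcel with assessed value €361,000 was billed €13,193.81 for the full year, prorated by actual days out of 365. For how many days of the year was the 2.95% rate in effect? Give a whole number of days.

218 days

Let d = days at the first rate; then 365 − d days at the second rate.
€361,000 × [2.95%·d + 4.7%·(365−d)] / 365 = €13,193.81
Solving gives d = 218, so the new rate took effect on 7 Aug 2025.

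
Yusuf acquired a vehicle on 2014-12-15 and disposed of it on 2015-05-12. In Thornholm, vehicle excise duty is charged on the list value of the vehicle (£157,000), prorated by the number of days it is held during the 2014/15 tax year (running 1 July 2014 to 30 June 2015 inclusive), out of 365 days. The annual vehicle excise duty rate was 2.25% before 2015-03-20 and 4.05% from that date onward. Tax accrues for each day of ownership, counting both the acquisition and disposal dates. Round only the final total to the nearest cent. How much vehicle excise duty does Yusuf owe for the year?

2014-12-15 to 2015-03-19: 95 days at 2.25% → £157,000 × 2.25% × 95/365 = £919.4178
2015-03-20 to 2015-05-12: 54 days at 4.05% → £157,000 × 4.05% × 54/365 = £940.7096
Total = £1,860.1274

£1,860.13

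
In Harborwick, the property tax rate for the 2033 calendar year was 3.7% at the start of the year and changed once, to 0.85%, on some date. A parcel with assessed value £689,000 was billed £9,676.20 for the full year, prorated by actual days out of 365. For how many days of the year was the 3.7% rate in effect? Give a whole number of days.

71 days

Let d = days at the first rate; then 365 − d days at the second rate.
£689,000 × [3.7%·d + 0.85%·(365−d)] / 365 = £9,676.20
Solving gives d = 71, so the new rate took effect on March 13, 2033.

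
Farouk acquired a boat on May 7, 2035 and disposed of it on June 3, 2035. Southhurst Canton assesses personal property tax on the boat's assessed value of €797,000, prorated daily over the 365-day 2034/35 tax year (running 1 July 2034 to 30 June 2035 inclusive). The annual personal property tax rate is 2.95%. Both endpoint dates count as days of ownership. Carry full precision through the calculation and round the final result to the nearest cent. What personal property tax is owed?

Days held (May 7 – June 3, 2035): 28 out of 365
Tax = €797,000 × 2.95% × 28/365 = €1,803.6219

€1,803.62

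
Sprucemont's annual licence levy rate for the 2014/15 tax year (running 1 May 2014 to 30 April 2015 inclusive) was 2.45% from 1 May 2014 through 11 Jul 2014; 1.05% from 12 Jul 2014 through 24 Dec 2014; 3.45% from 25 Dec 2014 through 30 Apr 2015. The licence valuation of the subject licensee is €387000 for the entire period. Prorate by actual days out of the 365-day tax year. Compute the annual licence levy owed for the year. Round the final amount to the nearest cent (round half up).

1 May – 11 Jul 2014: 72 days at 2.45% → €387000 × 2.45% × 72/365 = €1870.3233
12 Jul – 24 Dec 2014: 166 days at 1.05% → €387000 × 1.05% × 166/365 = €1848.0575
25 Dec 2014 – 30 Apr 2015: 127 days at 3.45% → €387000 × 3.45% × 127/365 = €4645.5904
Total = €8363.9712

€8363.97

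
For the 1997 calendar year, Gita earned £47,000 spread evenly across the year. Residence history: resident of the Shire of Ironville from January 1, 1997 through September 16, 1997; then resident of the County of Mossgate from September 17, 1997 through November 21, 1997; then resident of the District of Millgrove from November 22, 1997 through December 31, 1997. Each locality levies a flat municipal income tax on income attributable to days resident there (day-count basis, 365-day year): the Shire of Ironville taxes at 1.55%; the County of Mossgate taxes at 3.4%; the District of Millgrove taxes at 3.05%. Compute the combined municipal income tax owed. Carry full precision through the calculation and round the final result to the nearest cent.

£962.98

The Shire of Ironville, January 1 – September 16, 1997: 259 days → £47,000 × 1.55% × 259/365 = £516.9356
The County of Mossgate, September 17 – November 21, 1997: 66 days → £47,000 × 3.4% × 66/365 = £288.9534
The District of Millgrove, November 22 – December 31, 1997: 40 days → £47,000 × 3.05% × 40/365 = £157.0959
Total = £962.9849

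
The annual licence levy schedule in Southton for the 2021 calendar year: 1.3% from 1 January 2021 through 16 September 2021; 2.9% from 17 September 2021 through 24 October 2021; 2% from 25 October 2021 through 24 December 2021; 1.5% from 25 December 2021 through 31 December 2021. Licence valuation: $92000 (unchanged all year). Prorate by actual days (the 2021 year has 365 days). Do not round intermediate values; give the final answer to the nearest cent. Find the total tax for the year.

1 January – 16 September 2021: 259 days at 1.3% → $92000 × 1.3% × 259/365 = $848.6685
17 September – 24 October 2021: 38 days at 2.9% → $92000 × 2.9% × 38/365 = $277.7644
25 October – 24 December 2021: 61 days at 2% → $92000 × 2% × 61/365 = $307.5068
25 December – 31 December 2021: 7 days at 1.5% → $92000 × 1.5% × 7/365 = $26.4658
Total = $1460.4055

$1460.41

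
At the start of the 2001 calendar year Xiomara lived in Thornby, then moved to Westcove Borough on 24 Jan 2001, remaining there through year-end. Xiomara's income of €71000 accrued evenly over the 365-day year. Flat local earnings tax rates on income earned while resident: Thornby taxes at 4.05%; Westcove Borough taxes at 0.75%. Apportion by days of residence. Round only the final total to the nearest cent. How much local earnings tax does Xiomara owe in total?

Thornby, 1 Jan – 23 Jan 2001: 23 days → €71000 × 4.05% × 23/365 = €181.1959
Westcove Borough, 24 Jan – 31 Dec 2001: 342 days → €71000 × 0.75% × 342/365 = €498.9452
Total = €680.1411

€680.14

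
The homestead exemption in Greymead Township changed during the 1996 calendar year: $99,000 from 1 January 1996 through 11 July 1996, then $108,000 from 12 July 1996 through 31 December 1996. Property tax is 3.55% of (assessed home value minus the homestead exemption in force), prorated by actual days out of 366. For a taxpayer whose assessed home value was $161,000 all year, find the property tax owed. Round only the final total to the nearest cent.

$2,049.98

1 January – 11 July 1996: 193 days, exemption $99,000 → ($161,000 − $99,000) × 3.55% × 193/366 = $1,160.6366
12 July – 31 December 1996: 173 days, exemption $108,000 → ($161,000 − $108,000) × 3.55% × 173/366 = $889.3429
Total = $2,049.9795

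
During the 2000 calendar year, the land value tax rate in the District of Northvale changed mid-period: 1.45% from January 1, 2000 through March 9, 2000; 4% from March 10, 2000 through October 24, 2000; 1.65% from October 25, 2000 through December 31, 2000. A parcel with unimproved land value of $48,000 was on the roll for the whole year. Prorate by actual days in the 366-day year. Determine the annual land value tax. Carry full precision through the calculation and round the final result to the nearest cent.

January 1 – March 9, 2000: 69 days at 1.45% → $48,000 × 1.45% × 69/366 = $131.2131
March 10 – October 24, 2000: 229 days at 4% → $48,000 × 4% × 229/366 = $1,201.3115
October 25 – December 31, 2000: 68 days at 1.65% → $48,000 × 1.65% × 68/366 = $147.1475
Total = $1,479.6721

$1,479.67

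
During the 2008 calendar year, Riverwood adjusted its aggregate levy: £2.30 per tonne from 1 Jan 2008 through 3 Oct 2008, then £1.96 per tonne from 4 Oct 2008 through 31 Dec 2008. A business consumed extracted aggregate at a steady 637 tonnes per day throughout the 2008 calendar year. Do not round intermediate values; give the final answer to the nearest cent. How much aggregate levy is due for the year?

1 Jan – 3 Oct 2008: 277 days × 637 tonnes/day = 176,449 tonnes at £2.30/tonne → £405,832.70
4 Oct – 31 Dec 2008: 89 days × 637 tonnes/day = 56,693 tonnes at £1.96/tonne → £111,118.28

£516,950.98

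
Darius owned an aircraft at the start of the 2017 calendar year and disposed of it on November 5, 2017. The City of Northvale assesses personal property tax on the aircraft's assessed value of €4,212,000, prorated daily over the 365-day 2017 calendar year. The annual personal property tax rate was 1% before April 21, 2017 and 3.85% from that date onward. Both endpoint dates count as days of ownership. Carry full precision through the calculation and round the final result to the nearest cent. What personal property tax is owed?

€101,105.31

January 1 – April 20, 2017: 110 days at 1% → €4,212,000 × 1% × 110/365 = €12,693.6986
April 21 – November 5, 2017: 199 days at 3.85% → €4,212,000 × 3.85% × 199/365 = €88,411.6110
Total = €101,105.3096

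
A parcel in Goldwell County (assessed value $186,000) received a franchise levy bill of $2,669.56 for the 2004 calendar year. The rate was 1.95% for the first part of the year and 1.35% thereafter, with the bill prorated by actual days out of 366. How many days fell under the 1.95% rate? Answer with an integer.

52 days

Let d = days at the first rate; then 366 − d days at the second rate.
$186,000 × [1.95%·d + 1.35%·(366−d)] / 366 = $2,669.56
Solving gives d = 52, so the new rate took effect on 22 February 2004.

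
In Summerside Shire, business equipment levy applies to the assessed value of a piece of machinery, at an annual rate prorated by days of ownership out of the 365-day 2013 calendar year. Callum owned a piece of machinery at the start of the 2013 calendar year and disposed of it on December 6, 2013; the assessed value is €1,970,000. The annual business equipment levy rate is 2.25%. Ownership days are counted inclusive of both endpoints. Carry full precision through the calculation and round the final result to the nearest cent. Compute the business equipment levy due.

€41,289.04

Days held (January 1 – December 6, 2013): 340 out of 365
Tax = €1,970,000 × 2.25% × 340/365 = €41,289.0411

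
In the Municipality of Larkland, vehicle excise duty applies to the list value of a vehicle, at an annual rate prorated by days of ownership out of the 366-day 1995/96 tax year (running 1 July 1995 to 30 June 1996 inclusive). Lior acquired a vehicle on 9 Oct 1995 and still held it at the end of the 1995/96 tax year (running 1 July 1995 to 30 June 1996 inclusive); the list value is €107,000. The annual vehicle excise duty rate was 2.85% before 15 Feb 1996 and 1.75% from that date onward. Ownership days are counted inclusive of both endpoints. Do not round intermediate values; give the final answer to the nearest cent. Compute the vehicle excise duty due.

9 Oct 1995 – 14 Feb 1996: 129 days at 2.85% → €107,000 × 2.85% × 129/366 = €1,074.8238
15 Feb – 30 Jun 1996: 137 days at 1.75% → €107,000 × 1.75% × 137/366 = €700.9085
Total = €1,775.7322

€1,775.73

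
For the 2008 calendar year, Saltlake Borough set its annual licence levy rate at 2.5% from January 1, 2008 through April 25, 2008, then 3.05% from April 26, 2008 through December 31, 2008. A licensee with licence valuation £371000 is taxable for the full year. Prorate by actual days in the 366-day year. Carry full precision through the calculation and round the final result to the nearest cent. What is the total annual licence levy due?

January 1 – April 25, 2008: 116 days at 2.5% → £371000 × 2.5% × 116/366 = £2939.6175
April 26 – December 31, 2008: 250 days at 3.05% → £371000 × 3.05% × 250/366 = £7729.1667
Total = £10668.7842

£10668.78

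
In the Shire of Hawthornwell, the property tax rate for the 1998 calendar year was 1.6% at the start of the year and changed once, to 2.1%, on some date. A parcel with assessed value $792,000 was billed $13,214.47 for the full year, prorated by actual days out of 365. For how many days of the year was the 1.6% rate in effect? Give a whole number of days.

Let d = days at the first rate; then 365 − d days at the second rate.
$792,000 × [1.6%·d + 2.1%·(365−d)] / 365 = $13,214.47
Solving gives d = 315, so the new rate took effect on November 12, 1998.

315 days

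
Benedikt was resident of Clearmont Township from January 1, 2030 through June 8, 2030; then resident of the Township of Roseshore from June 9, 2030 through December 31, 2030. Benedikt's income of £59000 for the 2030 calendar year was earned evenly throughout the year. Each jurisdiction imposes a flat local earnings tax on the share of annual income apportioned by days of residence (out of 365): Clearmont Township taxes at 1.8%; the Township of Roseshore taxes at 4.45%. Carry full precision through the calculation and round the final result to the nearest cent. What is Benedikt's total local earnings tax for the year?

Clearmont Township, January 1 – June 8, 2030: 159 days → £59000 × 1.8% × 159/365 = £462.6247
The Township of Roseshore, June 9 – December 31, 2030: 206 days → £59000 × 4.45% × 206/365 = £1481.7890
Total = £1944.4137

£1944.41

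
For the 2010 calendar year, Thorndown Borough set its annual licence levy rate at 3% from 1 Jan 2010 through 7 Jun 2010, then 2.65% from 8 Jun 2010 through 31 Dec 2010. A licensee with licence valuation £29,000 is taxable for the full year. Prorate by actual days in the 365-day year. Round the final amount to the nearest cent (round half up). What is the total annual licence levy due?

£812.44

1 Jan – 7 Jun 2010: 158 days at 3% → £29,000 × 3% × 158/365 = £376.6027
8 Jun – 31 Dec 2010: 207 days at 2.65% → £29,000 × 2.65% × 207/365 = £435.8342
Total = £812.4370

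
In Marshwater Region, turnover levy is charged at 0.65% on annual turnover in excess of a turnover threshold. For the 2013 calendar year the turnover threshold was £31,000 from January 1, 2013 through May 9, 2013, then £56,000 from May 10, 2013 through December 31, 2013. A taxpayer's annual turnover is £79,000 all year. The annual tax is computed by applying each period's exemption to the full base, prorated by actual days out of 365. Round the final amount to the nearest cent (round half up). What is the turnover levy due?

£206.93

January 1 – May 9, 2013: 129 days, exemption £31,000 → (£79,000 − £31,000) × 0.65% × 129/365 = £110.2685
May 10 – December 31, 2013: 236 days, exemption £56,000 → (£79,000 − £56,000) × 0.65% × 236/365 = £96.6630
Total = £206.9315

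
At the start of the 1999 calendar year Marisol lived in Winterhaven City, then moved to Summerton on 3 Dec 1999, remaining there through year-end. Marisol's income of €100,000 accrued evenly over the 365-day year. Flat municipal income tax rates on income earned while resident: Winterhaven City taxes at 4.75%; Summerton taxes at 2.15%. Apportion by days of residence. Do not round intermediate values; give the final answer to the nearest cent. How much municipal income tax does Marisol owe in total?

Winterhaven City, 1 Jan – 2 Dec 1999: 336 days → €100,000 × 4.75% × 336/365 = €4,372.6027
Summerton, 3 Dec – 31 Dec 1999: 29 days → €100,000 × 2.15% × 29/365 = €170.8219
Total = €4,543.4247

€4,543.42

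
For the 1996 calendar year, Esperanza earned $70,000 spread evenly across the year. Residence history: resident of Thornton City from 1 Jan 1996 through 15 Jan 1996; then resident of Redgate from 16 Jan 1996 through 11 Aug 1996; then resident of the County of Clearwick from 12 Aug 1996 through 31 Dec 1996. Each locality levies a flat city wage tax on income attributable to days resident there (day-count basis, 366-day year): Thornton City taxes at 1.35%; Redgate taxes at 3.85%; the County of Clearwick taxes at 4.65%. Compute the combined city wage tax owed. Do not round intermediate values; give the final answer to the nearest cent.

$2,840.55

Thornton City, 1 Jan – 15 Jan 1996: 15 days → $70,000 × 1.35% × 15/366 = $38.7295
Redgate, 16 Jan – 11 Aug 1996: 209 days → $70,000 × 3.85% × 209/366 = $1,538.9481
The County of Clearwick, 12 Aug – 31 Dec 1996: 142 days → $70,000 × 4.65% × 142/366 = $1,262.8689
Total = $2,840.5464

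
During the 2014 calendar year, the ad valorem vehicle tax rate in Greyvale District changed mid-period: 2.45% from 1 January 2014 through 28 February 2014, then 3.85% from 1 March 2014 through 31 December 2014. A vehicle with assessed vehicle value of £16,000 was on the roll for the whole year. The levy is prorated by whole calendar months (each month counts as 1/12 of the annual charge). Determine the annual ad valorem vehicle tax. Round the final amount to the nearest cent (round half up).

1 January – 28 February 2014: 2 months at 2.45% → £16,000 × 2.45% × 2/12 = £65.3333
1 March – 31 December 2014: 10 months at 3.85% → £16,000 × 3.85% × 10/12 = £513.3333
Total = £578.6667

£578.67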